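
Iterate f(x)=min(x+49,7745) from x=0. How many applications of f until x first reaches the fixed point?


Step 1: x=0, cap=7745, increment=49
Step 2: x grows by 49 each step until capped at 7745; fixed point is x=7745
Step 3: iterations = ceil(7745/49) = 159

159


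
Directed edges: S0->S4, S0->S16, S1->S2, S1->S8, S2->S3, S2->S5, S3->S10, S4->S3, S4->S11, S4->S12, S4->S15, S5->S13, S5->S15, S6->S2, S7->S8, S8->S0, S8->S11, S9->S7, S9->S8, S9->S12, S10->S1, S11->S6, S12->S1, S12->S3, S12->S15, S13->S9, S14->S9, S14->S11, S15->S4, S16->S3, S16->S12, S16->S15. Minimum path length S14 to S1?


BFS layer-by-layer from S14:
  dist 0: {S14}
  dist 1: {S9, S11}
  dist 2: {S6, S7, S8, S12}
  dist 3: {S0, S1, S2, S3, S15}
  -> S1 reached at distance 3
Shortest path length = 3

3


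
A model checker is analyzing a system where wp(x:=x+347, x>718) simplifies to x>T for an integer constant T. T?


Formula: wp(x:=E, P) = P[E/x] (substitute E for x in postcondition)
Step 1: Postcondition: x>718
Step 2: Substitute x+347 for x: x+347>718
Step 3: Solve for x: x > 718-347 = 371

371


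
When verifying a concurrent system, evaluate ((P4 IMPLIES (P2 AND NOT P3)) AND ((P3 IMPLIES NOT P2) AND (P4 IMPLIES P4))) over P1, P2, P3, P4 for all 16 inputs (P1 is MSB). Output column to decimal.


Formula: ((P4 IMPLIES (P2 AND NOT P3)) AND ((P3 IMPLIES NOT P2) AND (P4 IMPLIES P4))) over P1, P2, P3, P4 (16 rows)
Evaluate each row (bits = P1,P2,P3,P4, MSB first):
  row 0 [0000]: ((0 IMPLIES (0 AND NOT 0)) AND ((0 IMPLIES NOT 0) AND (0 IMPLIES 0))) -> 1
  row 1 [0001]: ((1 IMPLIES (0 AND NOT 0)) AND ((0 IMPLIES NOT 0) AND (1 IMPLIES 1))) -> 0
  row 2 [0010]: ((0 IMPLIES (0 AND NOT 1)) AND ((1 IMPLIES NOT 0) AND (0 IMPLIES 0))) -> 1
  row 3 [0011]: ((1 IMPLIES (0 AND NOT 1)) AND ((1 IMPLIES NOT 0) AND (1 IMPLIES 1))) -> 0
  row 4 [0100]: ((0 IMPLIES (1 AND NOT 0)) AND ((0 IMPLIES NOT 1) AND (0 IMPLIES 0))) -> 1
  row 5 [0101]: ((1 IMPLIES (1 AND NOT 0)) AND ((0 IMPLIES NOT 1) AND (1 IMPLIES 1))) -> 1
  row 6 [0110]: ((0 IMPLIES (1 AND NOT 1)) AND ((1 IMPLIES NOT 1) AND (0 IMPLIES 0))) -> 0
  row 7 [0111]: ((1 IMPLIES (1 AND NOT 1)) AND ((1 IMPLIES NOT 1) AND (1 IMPLIES 1))) -> 0
  row 8 [1000]: ((0 IMPLIES (0 AND NOT 0)) AND ((0 IMPLIES NOT 0) AND (0 IMPLIES 0))) -> 1
  row 9 [1001]: ((1 IMPLIES (0 AND NOT 0)) AND ((0 IMPLIES NOT 0) AND (1 IMPLIES 1))) -> 0
  row 10 [1010]: ((0 IMPLIES (0 AND NOT 1)) AND ((1 IMPLIES NOT 0) AND (0 IMPLIES 0))) -> 1
  row 11 [1011]: ((1 IMPLIES (0 AND NOT 1)) AND ((1 IMPLIES NOT 0) AND (1 IMPLIES 1))) -> 0
  row 12 [1100]: ((0 IMPLIES (1 AND NOT 0)) AND ((0 IMPLIES NOT 1) AND (0 IMPLIES 0))) -> 1
  row 13 [1101]: ((1 IMPLIES (1 AND NOT 0)) AND ((0 IMPLIES NOT 1) AND (1 IMPLIES 1))) -> 1
  row 14 [1110]: ((0 IMPLIES (1 AND NOT 1)) AND ((1 IMPLIES NOT 1) AND (0 IMPLIES 0))) -> 0
  row 15 [1111]: ((1 IMPLIES (1 AND NOT 1)) AND ((1 IMPLIES NOT 1) AND (1 IMPLIES 1))) -> 0
Full result column, 4 rows per line (P1,P2 fixed per line; P3,P4 runs 00..11 left to right):
  rows 0-3 [P1,P2=00]: 1010  = hex A
  rows 4-7 [P1,P2=01]: 1100  = hex C
  rows 8-11 [P1,P2=10]: 1010  = hex A
  rows 12-15 [P1,P2=11]: 1100  = hex C
Output column (row 0 .. row 15) = 1010110010101100
Output column grouped in 4s = 1010 1100 1010 1100 = 0xACAC
Convert to decimal digit by digit (value = value*16 + digit):
  A -> 10
  10*16 + 12 (C) = 172
  172*16 + 10 (A) = 2762
  2762*16 + 12 (C) = 44204
Decimal = 44204

44204


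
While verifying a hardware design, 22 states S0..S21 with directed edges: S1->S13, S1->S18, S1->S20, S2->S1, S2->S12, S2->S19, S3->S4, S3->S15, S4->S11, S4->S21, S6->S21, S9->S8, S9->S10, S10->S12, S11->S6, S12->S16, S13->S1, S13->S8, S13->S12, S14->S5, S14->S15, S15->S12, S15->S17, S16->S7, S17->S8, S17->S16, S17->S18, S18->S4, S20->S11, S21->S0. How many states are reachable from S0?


BFS from S0:
  layer 0: {S0}
Reachable set: {S0}
Count = 1

1


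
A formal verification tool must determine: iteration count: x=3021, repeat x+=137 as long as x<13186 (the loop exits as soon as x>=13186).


Step 1: x goes from 3021 toward 13186 by 137; the body runs while x<13186, so iterations = ceil((bound-start)/step)
Step 2: Distance=10165
Step 3: ceil(10165/137)=75

75


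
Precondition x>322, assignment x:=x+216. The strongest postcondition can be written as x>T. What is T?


Formula: sp(P, x:=E) = exists old_x. (x = E[old_x/x]) AND P[old_x/x] (old_x is the value of x before the assignment; eliminate old_x by solving x = E[old_x/x] for old_x)
Step 1: Precondition P: x>322, i.e. old_x > 322
Step 2: Assignment gives x = old_x + 216, so old_x = x - 216
Step 3: Substitute into P: x - 216 > 322
Step 4: Simplify: x > 322+216 = 538

538


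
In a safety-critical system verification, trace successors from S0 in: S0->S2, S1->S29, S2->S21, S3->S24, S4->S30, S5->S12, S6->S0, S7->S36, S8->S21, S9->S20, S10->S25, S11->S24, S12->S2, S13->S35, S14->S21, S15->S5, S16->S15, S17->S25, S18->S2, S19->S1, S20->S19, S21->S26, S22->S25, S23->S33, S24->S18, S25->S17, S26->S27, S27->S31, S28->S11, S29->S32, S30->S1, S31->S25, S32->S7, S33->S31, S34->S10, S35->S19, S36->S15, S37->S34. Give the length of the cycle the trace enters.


Trace from S0 until a state repeats:
  S0 -> S2 -> S21 -> S26 -> S27 -> S31 -> S25 -> S17 -> S25
S25 first seen at step 6, revisited at step 8.
Cycle length = 8 - 6 = 2

2


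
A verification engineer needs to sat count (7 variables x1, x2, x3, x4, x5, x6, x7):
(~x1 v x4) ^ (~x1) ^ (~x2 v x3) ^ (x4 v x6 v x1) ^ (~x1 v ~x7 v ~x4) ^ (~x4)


CNF with 6 clauses over 7 vars (128 assignments).
An assignment satisfies CNF iff every clause has >=1 true literal.
Check each row (bits = x1,x2,x3,x4,x5,x6,x7; clause T/F shown):
  row 0 [0000000]: clauses=TTTFTT -> 0
  row 1 [0000001]: clauses=TTTFTT -> 0
  row 2 [0000010]: clauses=TTTTTT -> 1
  row 3 [0000011]: clauses=TTTTTT -> 1
  row 4 [0000100]: clauses=TTTFTT -> 0
  (every remaining row is evaluated the same way; all 128 results are listed next)
Full result column, 8 rows per line (x1,x2,x3,x4 fixed per line; x5,x6,x7 runs 000..111 left to right):
  rows 0-7 [x1,x2,x3,x4=0000]: 00110011  (ones: 4)
  rows 8-15 [x1,x2,x3,x4=0001]: 00000000  (ones: 0)
  rows 16-23 [x1,x2,x3,x4=0010]: 00110011  (ones: 4)
  rows 24-31 [x1,x2,x3,x4=0011]: 00000000  (ones: 0)
  rows 32-39 [x1,x2,x3,x4=0100]: 00000000  (ones: 0)
  rows 40-47 [x1,x2,x3,x4=0101]: 00000000  (ones: 0)
  rows 48-55 [x1,x2,x3,x4=0110]: 00110011  (ones: 4)
  rows 56-63 [x1,x2,x3,x4=0111]: 00000000  (ones: 0)
  rows 64-71 [x1,x2,x3,x4=1000]: 00000000  (ones: 0)
  rows 72-79 [x1,x2,x3,x4=1001]: 00000000  (ones: 0)
  rows 80-87 [x1,x2,x3,x4=1010]: 00000000  (ones: 0)
  rows 88-95 [x1,x2,x3,x4=1011]: 00000000  (ones: 0)
  rows 96-103 [x1,x2,x3,x4=1100]: 00000000  (ones: 0)
  rows 104-111 [x1,x2,x3,x4=1101]: 00000000  (ones: 0)
  rows 112-119 [x1,x2,x3,x4=1110]: 00000000  (ones: 0)
  rows 120-127 [x1,x2,x3,x4=1111]: 00000000  (ones: 0)
Satisfying assignments = 4+0+4+0+0+0+4+0+0+0+0+0+0+0+0+0 = 12

12


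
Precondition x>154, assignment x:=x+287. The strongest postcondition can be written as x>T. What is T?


Formula: sp(P, x:=E) = exists old_x. (x = E[old_x/x]) AND P[old_x/x] (old_x is the value of x before the assignment; eliminate old_x by solving x = E[old_x/x] for old_x)
Step 1: Precondition P: x>154, i.e. old_x > 154
Step 2: Assignment gives x = old_x + 287, so old_x = x - 287
Step 3: Substitute into P: x - 287 > 154
Step 4: Simplify: x > 154+287 = 441

441


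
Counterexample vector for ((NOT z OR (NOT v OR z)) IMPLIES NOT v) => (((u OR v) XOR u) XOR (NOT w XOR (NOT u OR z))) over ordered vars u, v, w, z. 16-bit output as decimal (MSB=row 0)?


F1 = ((NOT z OR (NOT v OR z)) IMPLIES NOT v)
F2 = (((u OR v) XOR u) XOR (NOT w XOR (NOT u OR z)))
Counterexample to F1=>F2 is where F1=1 and F2=0.
Evaluate each row (bits = u,v,w,z, MSB first):
  row 0 [0000]: F1=1 F2=0 -> F1&~F2 -> 1
  row 1 [0001]: F1=1 F2=0 -> F1&~F2 -> 1
  row 2 [0010]: F1=1 F2=1 -> F1&~F2 -> 0
  row 3 [0011]: F1=1 F2=1 -> F1&~F2 -> 0
  row 4 [0100]: F1=0 F2=1 -> F1&~F2 -> 0
  row 5 [0101]: F1=0 F2=1 -> F1&~F2 -> 0
  row 6 [0110]: F1=0 F2=0 -> F1&~F2 -> 0
  row 7 [0111]: F1=0 F2=0 -> F1&~F2 -> 0
  row 8 [1000]: F1=1 F2=1 -> F1&~F2 -> 0
  row 9 [1001]: F1=1 F2=0 -> F1&~F2 -> 1
  row 10 [1010]: F1=1 F2=0 -> F1&~F2 -> 1
  row 11 [1011]: F1=1 F2=1 -> F1&~F2 -> 0
  row 12 [1100]: F1=0 F2=1 -> F1&~F2 -> 0
  row 13 [1101]: F1=0 F2=0 -> F1&~F2 -> 0
  row 14 [1110]: F1=0 F2=0 -> F1&~F2 -> 0
  row 15 [1111]: F1=0 F2=1 -> F1&~F2 -> 0
Full result column, 4 rows per line (u,v fixed per line; w,z runs 00..11 left to right):
  rows 0-3 [u,v=00]: 1100  = hex C
  rows 4-7 [u,v=01]: 0000  = hex 0
  rows 8-11 [u,v=10]: 0110  = hex 6
  rows 12-15 [u,v=11]: 0000  = hex 0
Counterexample vector (row 0 .. row 15) = 1100000001100000
Output column grouped in 4s = 1100 0000 0110 0000 = 0xC060
Convert to decimal digit by digit (value = value*16 + digit):
  C -> 12
  12*16 + 0 = 192
  192*16 + 6 = 3078
  3078*16 + 0 = 49248
Decimal = 49248

49248


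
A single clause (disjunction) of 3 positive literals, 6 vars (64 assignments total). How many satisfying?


Step 1: Total=2^6=64
Step 2: Unsat when all 3 false: 2^3=8
Step 3: Sat=64-8=56

56


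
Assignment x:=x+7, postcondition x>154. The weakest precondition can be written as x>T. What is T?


Formula: wp(x:=E, P) = P[E/x] (substitute E for x in postcondition)
Step 1: Postcondition: x>154
Step 2: Substitute x+7 for x: x+7>154
Step 3: Solve for x: x > 154-7 = 147

147


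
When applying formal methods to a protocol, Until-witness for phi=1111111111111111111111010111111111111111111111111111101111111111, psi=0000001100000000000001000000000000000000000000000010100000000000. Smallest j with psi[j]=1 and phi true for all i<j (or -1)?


(phi U psi) at 0: need smallest j with psi[j]=1 and phi[i]=1 for all i in [0,j).
Scan from step 0:
  step 0: phi=1, psi=0 -> continue
  step 1: phi=1, psi=0 -> continue
  step 2: phi=1, psi=0 -> continue
  step 3: phi=1, psi=0 -> continue
  step 6: psi=1 and phi held for [0,6) -> witness found
Witness step = 6

6


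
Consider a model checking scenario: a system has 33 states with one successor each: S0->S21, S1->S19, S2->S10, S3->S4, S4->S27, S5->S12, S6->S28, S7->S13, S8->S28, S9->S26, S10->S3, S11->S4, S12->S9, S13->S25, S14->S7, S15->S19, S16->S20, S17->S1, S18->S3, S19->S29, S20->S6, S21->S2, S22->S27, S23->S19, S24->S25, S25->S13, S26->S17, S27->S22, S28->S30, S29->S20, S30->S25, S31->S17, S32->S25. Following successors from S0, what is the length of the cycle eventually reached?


Trace from S0 until a state repeats:
  S0 -> S21 -> S2 -> S10 -> S3 -> S4 -> S27 -> S22 -> S27
S27 first seen at step 6, revisited at step 8.
Cycle length = 8 - 6 = 2

2


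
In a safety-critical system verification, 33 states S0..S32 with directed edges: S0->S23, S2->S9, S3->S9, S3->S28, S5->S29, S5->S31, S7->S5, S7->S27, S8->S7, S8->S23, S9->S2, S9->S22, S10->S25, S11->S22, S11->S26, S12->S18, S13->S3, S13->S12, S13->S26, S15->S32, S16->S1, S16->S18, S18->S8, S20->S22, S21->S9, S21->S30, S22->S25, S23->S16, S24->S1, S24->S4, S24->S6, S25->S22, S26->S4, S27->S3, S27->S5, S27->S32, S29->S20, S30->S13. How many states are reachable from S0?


BFS from S0:
  layer 0: {S0}
  layer 1: {S23}
  layer 2: {S16}
  layer 3: {S1, S18}
  layer 4: {S8}
  layer 5: {S7}
  layer 6: {S5, S27}
  layer 7: {S3, S29, S31, S32}
  layer 8: {S9, S20, S28}
  layer 9: {S2, S22}
  layer 10: {S25}
Reachable set: {S0, S1, S2, S3, S5, S7, S8, S9, S16, S18, S20, S22, S23, S25, S27, S28, S29, S31, S32}
Count = 19

19


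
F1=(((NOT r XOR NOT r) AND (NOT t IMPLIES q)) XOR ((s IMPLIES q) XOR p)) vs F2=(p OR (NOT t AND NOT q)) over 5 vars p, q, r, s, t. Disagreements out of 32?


F1 = (((NOT r XOR NOT r) AND (NOT t IMPLIES q)) XOR ((s IMPLIES q) XOR p))
F2 = (p OR (NOT t AND NOT q))
Evaluate both on each of 32 rows (bits = p,q,r,s,t):
  row 0 [00000]: F1=1 F2=1 -> 0
  row 1 [00001]: F1=1 F2=0 (differ) -> 1
  row 2 [00010]: F1=0 F2=1 (differ) -> 1
  row 3 [00011]: F1=0 F2=0 -> 0
  row 4 [00100]: F1=1 F2=1 -> 0
  row 5 [00101]: F1=1 F2=0 (differ) -> 1
  row 6 [00110]: F1=0 F2=1 (differ) -> 1
  row 7 [00111]: F1=0 F2=0 -> 0
  row 8 [01000]: F1=1 F2=0 (differ) -> 1
  row 9 [01001]: F1=1 F2=0 (differ) -> 1
  row 10 [01010]: F1=1 F2=0 (differ) -> 1
  row 11 [01011]: F1=1 F2=0 (differ) -> 1
  row 12 [01100]: F1=1 F2=0 (differ) -> 1
  row 13 [01101]: F1=1 F2=0 (differ) -> 1
  row 14 [01110]: F1=1 F2=0 (differ) -> 1
  row 15 [01111]: F1=1 F2=0 (differ) -> 1
  row 16 [10000]: F1=0 F2=1 (differ) -> 1
  row 17 [10001]: F1=0 F2=1 (differ) -> 1
  row 18 [10010]: F1=1 F2=1 -> 0
  row 19 [10011]: F1=1 F2=1 -> 0
  row 20 [10100]: F1=0 F2=1 (differ) -> 1
  row 21 [10101]: F1=0 F2=1 (differ) -> 1
  row 22 [10110]: F1=1 F2=1 -> 0
  row 23 [10111]: F1=1 F2=1 -> 0
  row 24 [11000]: F1=0 F2=1 (differ) -> 1
  row 25 [11001]: F1=0 F2=1 (differ) -> 1
  row 26 [11010]: F1=0 F2=1 (differ) -> 1
  row 27 [11011]: F1=0 F2=1 (differ) -> 1
  row 28 [11100]: F1=0 F2=1 (differ) -> 1
  row 29 [11101]: F1=0 F2=1 (differ) -> 1
  row 30 [11110]: F1=0 F2=1 (differ) -> 1
  row 31 [11111]: F1=0 F2=1 (differ) -> 1
Full result column, 8 rows per line (p,q fixed per line; r,s,t runs 000..111 left to right):
  rows 0-7 [p,q=00]: 01100110  (ones: 4)
  rows 8-15 [p,q=01]: 11111111  (ones: 8)
  rows 16-23 [p,q=10]: 11001100  (ones: 4)
  rows 24-31 [p,q=11]: 11111111  (ones: 8)
Disagreements = 4+8+4+8 = 24

24


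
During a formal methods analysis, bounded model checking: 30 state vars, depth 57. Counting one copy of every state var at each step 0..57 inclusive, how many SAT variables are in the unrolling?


BMC unrolls to depth k, creating one copy of each state var for steps 0..k.
Step count = 57 + 1 = 58 (steps 0 through 57)
Vars per step = 30
Total = 30 * 58 = 1740

1740


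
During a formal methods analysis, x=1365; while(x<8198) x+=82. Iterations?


Step 1: x goes from 1365 toward 8198 by 82; the body runs while x<8198, so iterations = ceil((bound-start)/step)
Step 2: Distance=6833
Step 3: ceil(6833/82)=84

84


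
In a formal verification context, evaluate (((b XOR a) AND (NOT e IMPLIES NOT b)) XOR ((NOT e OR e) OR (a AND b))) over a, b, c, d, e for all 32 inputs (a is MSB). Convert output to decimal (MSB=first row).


Formula: (((b XOR a) AND (NOT e IMPLIES NOT b)) XOR ((NOT e OR e) OR (a AND b))) over a, b, c, d, e (32 rows)
Evaluate each row (bits = a,b,c,d,e, MSB first):
  row 0 [00000]: (((0 XOR 0) AND (NOT 0 IMPLIES NOT 0)) XOR ((NOT 0 OR 0) OR (0 AND 0))) -> 1
  row 1 [00001]: (((0 XOR 0) AND (NOT 1 IMPLIES NOT 0)) XOR ((NOT 1 OR 1) OR (0 AND 0))) -> 1
  row 2 [00010]: (((0 XOR 0) AND (NOT 0 IMPLIES NOT 0)) XOR ((NOT 0 OR 0) OR (0 AND 0))) -> 1
  row 3 [00011]: (((0 XOR 0) AND (NOT 1 IMPLIES NOT 0)) XOR ((NOT 1 OR 1) OR (0 AND 0))) -> 1
  row 4 [00100]: (((0 XOR 0) AND (NOT 0 IMPLIES NOT 0)) XOR ((NOT 0 OR 0) OR (0 AND 0))) -> 1
  row 5 [00101]: (((0 XOR 0) AND (NOT 1 IMPLIES NOT 0)) XOR ((NOT 1 OR 1) OR (0 AND 0))) -> 1
  row 6 [00110]: (((0 XOR 0) AND (NOT 0 IMPLIES NOT 0)) XOR ((NOT 0 OR 0) OR (0 AND 0))) -> 1
  row 7 [00111]: (((0 XOR 0) AND (NOT 1 IMPLIES NOT 0)) XOR ((NOT 1 OR 1) OR (0 AND 0))) -> 1
  row 8 [01000]: (((1 XOR 0) AND (NOT 0 IMPLIES NOT 1)) XOR ((NOT 0 OR 0) OR (0 AND 1))) -> 1
  row 9 [01001]: (((1 XOR 0) AND (NOT 1 IMPLIES NOT 1)) XOR ((NOT 1 OR 1) OR (0 AND 1))) -> 0
  row 10 [01010]: (((1 XOR 0) AND (NOT 0 IMPLIES NOT 1)) XOR ((NOT 0 OR 0) OR (0 AND 1))) -> 1
  row 11 [01011]: (((1 XOR 0) AND (NOT 1 IMPLIES NOT 1)) XOR ((NOT 1 OR 1) OR (0 AND 1))) -> 0
  row 12 [01100]: (((1 XOR 0) AND (NOT 0 IMPLIES NOT 1)) XOR ((NOT 0 OR 0) OR (0 AND 1))) -> 1
  row 13 [01101]: (((1 XOR 0) AND (NOT 1 IMPLIES NOT 1)) XOR ((NOT 1 OR 1) OR (0 AND 1))) -> 0
  row 14 [01110]: (((1 XOR 0) AND (NOT 0 IMPLIES NOT 1)) XOR ((NOT 0 OR 0) OR (0 AND 1))) -> 1
  row 15 [01111]: (((1 XOR 0) AND (NOT 1 IMPLIES NOT 1)) XOR ((NOT 1 OR 1) OR (0 AND 1))) -> 0
  row 16 [10000]: (((0 XOR 1) AND (NOT 0 IMPLIES NOT 0)) XOR ((NOT 0 OR 0) OR (1 AND 0))) -> 0
  row 17 [10001]: (((0 XOR 1) AND (NOT 1 IMPLIES NOT 0)) XOR ((NOT 1 OR 1) OR (1 AND 0))) -> 0
  row 18 [10010]: (((0 XOR 1) AND (NOT 0 IMPLIES NOT 0)) XOR ((NOT 0 OR 0) OR (1 AND 0))) -> 0
  row 19 [10011]: (((0 XOR 1) AND (NOT 1 IMPLIES NOT 0)) XOR ((NOT 1 OR 1) OR (1 AND 0))) -> 0
  row 20 [10100]: (((0 XOR 1) AND (NOT 0 IMPLIES NOT 0)) XOR ((NOT 0 OR 0) OR (1 AND 0))) -> 0
  row 21 [10101]: (((0 XOR 1) AND (NOT 1 IMPLIES NOT 0)) XOR ((NOT 1 OR 1) OR (1 AND 0))) -> 0
  row 22 [10110]: (((0 XOR 1) AND (NOT 0 IMPLIES NOT 0)) XOR ((NOT 0 OR 0) OR (1 AND 0))) -> 0
  row 23 [10111]: (((0 XOR 1) AND (NOT 1 IMPLIES NOT 0)) XOR ((NOT 1 OR 1) OR (1 AND 0))) -> 0
  row 24 [11000]: (((1 XOR 1) AND (NOT 0 IMPLIES NOT 1)) XOR ((NOT 0 OR 0) OR (1 AND 1))) -> 1
  row 25 [11001]: (((1 XOR 1) AND (NOT 1 IMPLIES NOT 1)) XOR ((NOT 1 OR 1) OR (1 AND 1))) -> 1
  row 26 [11010]: (((1 XOR 1) AND (NOT 0 IMPLIES NOT 1)) XOR ((NOT 0 OR 0) OR (1 AND 1))) -> 1
  row 27 [11011]: (((1 XOR 1) AND (NOT 1 IMPLIES NOT 1)) XOR ((NOT 1 OR 1) OR (1 AND 1))) -> 1
  row 28 [11100]: (((1 XOR 1) AND (NOT 0 IMPLIES NOT 1)) XOR ((NOT 0 OR 0) OR (1 AND 1))) -> 1
  row 29 [11101]: (((1 XOR 1) AND (NOT 1 IMPLIES NOT 1)) XOR ((NOT 1 OR 1) OR (1 AND 1))) -> 1
  row 30 [11110]: (((1 XOR 1) AND (NOT 0 IMPLIES NOT 1)) XOR ((NOT 0 OR 0) OR (1 AND 1))) -> 1
  row 31 [11111]: (((1 XOR 1) AND (NOT 1 IMPLIES NOT 1)) XOR ((NOT 1 OR 1) OR (1 AND 1))) -> 1
Full result column, 4 rows per line (a,b,c fixed per line; d,e runs 00..11 left to right):
  rows 0-3 [a,b,c=000]: 1111  = hex F
  rows 4-7 [a,b,c=001]: 1111  = hex F
  rows 8-11 [a,b,c=010]: 1010  = hex A
  rows 12-15 [a,b,c=011]: 1010  = hex A
  rows 16-19 [a,b,c=100]: 0000  = hex 0
  rows 20-23 [a,b,c=101]: 0000  = hex 0
  rows 24-27 [a,b,c=110]: 1111  = hex F
  rows 28-31 [a,b,c=111]: 1111  = hex F
Output column (row 0 .. row 31) = 11111111101010100000000011111111
Output column grouped in 4s = 1111 1111 1010 1010 0000 0000 1111 1111 = 0xFFAA00FF
Convert to decimal digit by digit (value = value*16 + digit):
  F -> 15
  15*16 + 15 (F) = 255
  255*16 + 10 (A) = 4090
  4090*16 + 10 (A) = 65450
  65450*16 + 0 = 1047200
  1047200*16 + 0 = 16755200
  16755200*16 + 15 (F) = 268083215
  268083215*16 + 15 (F) = 4289331455
Decimal = 4289331455

4289331455


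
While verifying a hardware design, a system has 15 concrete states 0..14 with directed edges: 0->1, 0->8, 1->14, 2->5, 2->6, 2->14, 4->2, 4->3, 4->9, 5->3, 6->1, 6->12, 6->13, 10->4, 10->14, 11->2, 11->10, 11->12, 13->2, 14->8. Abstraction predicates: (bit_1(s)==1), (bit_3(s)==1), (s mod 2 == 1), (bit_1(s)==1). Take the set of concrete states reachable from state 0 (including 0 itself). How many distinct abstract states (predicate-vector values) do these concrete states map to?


BFS from 0:
Concrete reachable: {0, 1, 8, 14}
Abstract via predicates (bit_1(s)==1), (bit_3(s)==1), (s mod 2 == 1), (bit_1(s)==1):
  (0,0,0,0) <- {0}
  (0,0,1,0) <- {1}
  (0,1,0,0) <- {8}
  (1,1,0,1) <- {14}
Distinct abstract states = 4

4


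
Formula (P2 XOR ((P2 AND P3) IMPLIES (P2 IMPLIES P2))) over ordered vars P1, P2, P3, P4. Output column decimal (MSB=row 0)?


Formula: (P2 XOR ((P2 AND P3) IMPLIES (P2 IMPLIES P2))) over P1, P2, P3, P4 (16 rows)
Evaluate each row (bits = P1,P2,P3,P4, MSB first):
  row 0 [0000]: (0 XOR ((0 AND 0) IMPLIES (0 IMPLIES 0))) -> 1
  row 1 [0001]: (0 XOR ((0 AND 0) IMPLIES (0 IMPLIES 0))) -> 1
  row 2 [0010]: (0 XOR ((0 AND 1) IMPLIES (0 IMPLIES 0))) -> 1
  row 3 [0011]: (0 XOR ((0 AND 1) IMPLIES (0 IMPLIES 0))) -> 1
  row 4 [0100]: (1 XOR ((1 AND 0) IMPLIES (1 IMPLIES 1))) -> 0
  row 5 [0101]: (1 XOR ((1 AND 0) IMPLIES (1 IMPLIES 1))) -> 0
  row 6 [0110]: (1 XOR ((1 AND 1) IMPLIES (1 IMPLIES 1))) -> 0
  row 7 [0111]: (1 XOR ((1 AND 1) IMPLIES (1 IMPLIES 1))) -> 0
  row 8 [1000]: (0 XOR ((0 AND 0) IMPLIES (0 IMPLIES 0))) -> 1
  row 9 [1001]: (0 XOR ((0 AND 0) IMPLIES (0 IMPLIES 0))) -> 1
  row 10 [1010]: (0 XOR ((0 AND 1) IMPLIES (0 IMPLIES 0))) -> 1
  row 11 [1011]: (0 XOR ((0 AND 1) IMPLIES (0 IMPLIES 0))) -> 1
  row 12 [1100]: (1 XOR ((1 AND 0) IMPLIES (1 IMPLIES 1))) -> 0
  row 13 [1101]: (1 XOR ((1 AND 0) IMPLIES (1 IMPLIES 1))) -> 0
  row 14 [1110]: (1 XOR ((1 AND 1) IMPLIES (1 IMPLIES 1))) -> 0
  row 15 [1111]: (1 XOR ((1 AND 1) IMPLIES (1 IMPLIES 1))) -> 0
Full result column, 4 rows per line (P1,P2 fixed per line; P3,P4 runs 00..11 left to right):
  rows 0-3 [P1,P2=00]: 1111  = hex F
  rows 4-7 [P1,P2=01]: 0000  = hex 0
  rows 8-11 [P1,P2=10]: 1111  = hex F
  rows 12-15 [P1,P2=11]: 0000  = hex 0
Output column (row 0 .. row 15) = 1111000011110000
Output column grouped in 4s = 1111 0000 1111 0000 = 0xF0F0
Convert to decimal digit by digit (value = value*16 + digit):
  F -> 15
  15*16 + 0 = 240
  240*16 + 15 (F) = 3855
  3855*16 + 0 = 61680
Decimal = 61680

61680


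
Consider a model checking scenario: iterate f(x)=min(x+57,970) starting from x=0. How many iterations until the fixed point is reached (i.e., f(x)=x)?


Step 1: x=0, cap=970, increment=57
Step 2: x grows by 57 each step until capped at 970; fixed point is x=970
Step 3: iterations = ceil(970/57) = 18

18


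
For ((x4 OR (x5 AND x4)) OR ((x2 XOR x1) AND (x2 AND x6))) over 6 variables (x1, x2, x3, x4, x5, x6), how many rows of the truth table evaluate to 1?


Formula: ((x4 OR (x5 AND x4)) OR ((x2 XOR x1) AND (x2 AND x6))) over 6 vars (64 rows)
Evaluate each row (x1, x2, x3, x4, x5, x6 as bits, MSB first):
  row 0 [000000]: ((0 OR (0 AND 0)) OR ((0 XOR 0) AND (0 AND 0))) -> 0
  row 1 [000001]: ((0 OR (0 AND 0)) OR ((0 XOR 0) AND (0 AND 1))) -> 0
  row 2 [000010]: ((0 OR (1 AND 0)) OR ((0 XOR 0) AND (0 AND 0))) -> 0
  row 3 [000011]: ((0 OR (1 AND 0)) OR ((0 XOR 0) AND (0 AND 1))) -> 0
  row 4 [000100]: ((1 OR (0 AND 1)) OR ((0 XOR 0) AND (0 AND 0))) -> 1
  (every remaining row is evaluated the same way; all 64 results are listed next)
Full result column, 8 rows per line (x1,x2,x3 fixed per line; x4,x5,x6 runs 000..111 left to right):
  rows 0-7 [x1,x2,x3=000]: 00001111  (ones: 4)
  rows 8-15 [x1,x2,x3=001]: 00001111  (ones: 4)
  rows 16-23 [x1,x2,x3=010]: 01011111  (ones: 6)
  rows 24-31 [x1,x2,x3=011]: 01011111  (ones: 6)
  rows 32-39 [x1,x2,x3=100]: 00001111  (ones: 4)
  rows 40-47 [x1,x2,x3=101]: 00001111  (ones: 4)
  rows 48-55 [x1,x2,x3=110]: 00001111  (ones: 4)
  rows 56-63 [x1,x2,x3=111]: 00001111  (ones: 4)
Count of 1-rows = 4+4+6+6+4+4+4+4 = 36

36


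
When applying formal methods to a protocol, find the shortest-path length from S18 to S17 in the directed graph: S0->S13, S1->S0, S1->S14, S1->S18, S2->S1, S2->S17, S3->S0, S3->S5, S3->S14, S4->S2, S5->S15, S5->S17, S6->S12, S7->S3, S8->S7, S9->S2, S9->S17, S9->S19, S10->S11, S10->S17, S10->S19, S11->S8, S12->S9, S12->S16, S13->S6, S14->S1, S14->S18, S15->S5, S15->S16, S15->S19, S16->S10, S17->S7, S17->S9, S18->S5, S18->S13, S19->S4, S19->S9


BFS layer-by-layer from S18:
  dist 0: {S18}
  dist 1: {S5, S13}
  dist 2: {S6, S15, S17}
  -> S17 reached at distance 2
Shortest path length = 2

2


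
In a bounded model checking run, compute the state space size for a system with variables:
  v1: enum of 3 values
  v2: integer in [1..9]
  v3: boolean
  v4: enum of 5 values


State space = product of domain sizes of all variables.
Domain sizes:
  v1 (enum of 3 values): 3
  v2 (integer in [1..9]): 9
  v3 (boolean): 2
  v4 (enum of 5 values): 5
Product = 3 * 9 * 2 * 5 = 270

270


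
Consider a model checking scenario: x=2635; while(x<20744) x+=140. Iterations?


Step 1: x goes from 2635 toward 20744 by 140; the body runs while x<20744, so iterations = ceil((bound-start)/step)
Step 2: Distance=18109
Step 3: ceil(18109/140)=130

130


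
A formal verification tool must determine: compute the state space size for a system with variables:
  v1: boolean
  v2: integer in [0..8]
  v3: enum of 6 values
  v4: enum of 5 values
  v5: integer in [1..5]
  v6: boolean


State space = product of domain sizes of all variables.
Domain sizes:
  v1 (boolean): 2
  v2 (integer in [0..8]): 9
  v3 (enum of 6 values): 6
  v4 (enum of 5 values): 5
  v5 (integer in [1..5]): 5
  v6 (boolean): 2
Product = 2 * 9 * 6 * 5 * 5 * 2 = 5400

5400


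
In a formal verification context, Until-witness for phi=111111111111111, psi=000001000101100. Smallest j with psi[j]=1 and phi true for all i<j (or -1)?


(phi U psi) at 0: need smallest j with psi[j]=1 and phi[i]=1 for all i in [0,j).
Scan from step 0:
  step 0: phi=1, psi=0 -> continue
  step 1: phi=1, psi=0 -> continue
  step 2: phi=1, psi=0 -> continue
  step 3: phi=1, psi=0 -> continue
  step 5: psi=1 and phi held for [0,5) -> witness found
Witness step = 5

5


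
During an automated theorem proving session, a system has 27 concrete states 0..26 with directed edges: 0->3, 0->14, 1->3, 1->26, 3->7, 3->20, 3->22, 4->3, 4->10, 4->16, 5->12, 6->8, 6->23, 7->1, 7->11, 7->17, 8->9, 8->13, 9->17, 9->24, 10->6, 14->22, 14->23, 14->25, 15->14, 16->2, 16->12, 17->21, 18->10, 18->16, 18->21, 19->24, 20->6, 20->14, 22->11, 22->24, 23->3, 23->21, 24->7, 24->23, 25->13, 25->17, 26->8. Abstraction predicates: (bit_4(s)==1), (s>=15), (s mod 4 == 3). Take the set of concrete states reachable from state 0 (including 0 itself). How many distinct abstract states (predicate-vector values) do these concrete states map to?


BFS from 0:
Concrete reachable: {0, 1, 3, 6, 7, 8, 9, 11, 13, 14, 17, 20, 21, 22, 23, 24, 25, 26}
Abstract via predicates (bit_4(s)==1), (s>=15), (s mod 4 == 3):
  (0,0,0) <- {0, 1, 6, 8, 9, 13, 14}
  (0,0,1) <- {3, 7, 11}
  (1,1,0) <- {17, 20, 21, 22, 24, 25, 26}
  (1,1,1) <- {23}
Distinct abstract states = 4

4


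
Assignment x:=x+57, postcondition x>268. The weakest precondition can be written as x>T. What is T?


Formula: wp(x:=E, P) = P[E/x] (substitute E for x in postcondition)
Step 1: Postcondition: x>268
Step 2: Substitute x+57 for x: x+57>268
Step 3: Solve for x: x > 268-57 = 211

211


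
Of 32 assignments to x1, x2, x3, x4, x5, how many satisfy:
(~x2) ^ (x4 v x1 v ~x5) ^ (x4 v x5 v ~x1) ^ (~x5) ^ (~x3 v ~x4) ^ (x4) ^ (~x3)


CNF with 7 clauses over 5 vars (32 assignments).
An assignment satisfies CNF iff every clause has >=1 true literal.
Check each row (bits = x1,x2,x3,x4,x5; clause T/F shown):
  row 0 [00000]: clauses=TTTTTFT -> 0
  row 1 [00001]: clauses=TFTFTFT -> 0
  row 2 [00010]: clauses=TTTTTTT -> 1
  row 3 [00011]: clauses=TTTFTTT -> 0
  row 4 [00100]: clauses=TTTTTFF -> 0
  row 5 [00101]: clauses=TFTFTFF -> 0
  row 6 [00110]: clauses=TTTTFTF -> 0
  row 7 [00111]: clauses=TTTFFTF -> 0
  row 8 [01000]: clauses=FTTTTFT -> 0
  row 9 [01001]: clauses=FFTFTFT -> 0
  row 10 [01010]: clauses=FTTTTTT -> 0
  row 11 [01011]: clauses=FTTFTTT -> 0
  row 12 [01100]: clauses=FTTTTFF -> 0
  row 13 [01101]: clauses=FFTFTFF -> 0
  row 14 [01110]: clauses=FTTTFTF -> 0
  row 15 [01111]: clauses=FTTFFTF -> 0
  row 16 [10000]: clauses=TTFTTFT -> 0
  row 17 [10001]: clauses=TTTFTFT -> 0
  row 18 [10010]: clauses=TTTTTTT -> 1
  row 19 [10011]: clauses=TTTFTTT -> 0
  row 20 [10100]: clauses=TTFTTFF -> 0
  row 21 [10101]: clauses=TTTFTFF -> 0
  row 22 [10110]: clauses=TTTTFTF -> 0
  row 23 [10111]: clauses=TTTFFTF -> 0
  row 24 [11000]: clauses=FTFTTFT -> 0
  row 25 [11001]: clauses=FTTFTFT -> 0
  row 26 [11010]: clauses=FTTTTTT -> 0
  row 27 [11011]: clauses=FTTFTTT -> 0
  row 28 [11100]: clauses=FTFTTFF -> 0
  row 29 [11101]: clauses=FTTFTFF -> 0
  row 30 [11110]: clauses=FTTTFTF -> 0
  row 31 [11111]: clauses=FTTFFTF -> 0
Full result column, 8 rows per line (x1,x2 fixed per line; x3,x4,x5 runs 000..111 left to right):
  rows 0-7 [x1,x2=00]: 00100000  (ones: 1)
  rows 8-15 [x1,x2=01]: 00000000  (ones: 0)
  rows 16-23 [x1,x2=10]: 00100000  (ones: 1)
  rows 24-31 [x1,x2=11]: 00000000  (ones: 0)
Satisfying assignments = 1+0+1+0 = 2

2


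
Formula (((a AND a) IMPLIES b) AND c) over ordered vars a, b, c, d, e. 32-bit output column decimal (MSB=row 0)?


Formula: (((a AND a) IMPLIES b) AND c) over a, b, c, d, e (32 rows)
Evaluate each row (bits = a,b,c,d,e, MSB first):
  row 0 [00000]: (((0 AND 0) IMPLIES 0) AND 0) -> 0
  row 1 [00001]: (((0 AND 0) IMPLIES 0) AND 0) -> 0
  row 2 [00010]: (((0 AND 0) IMPLIES 0) AND 0) -> 0
  row 3 [00011]: (((0 AND 0) IMPLIES 0) AND 0) -> 0
  row 4 [00100]: (((0 AND 0) IMPLIES 0) AND 1) -> 1
  row 5 [00101]: (((0 AND 0) IMPLIES 0) AND 1) -> 1
  row 6 [00110]: (((0 AND 0) IMPLIES 0) AND 1) -> 1
  row 7 [00111]: (((0 AND 0) IMPLIES 0) AND 1) -> 1
  row 8 [01000]: (((0 AND 0) IMPLIES 1) AND 0) -> 0
  row 9 [01001]: (((0 AND 0) IMPLIES 1) AND 0) -> 0
  row 10 [01010]: (((0 AND 0) IMPLIES 1) AND 0) -> 0
  row 11 [01011]: (((0 AND 0) IMPLIES 1) AND 0) -> 0
  row 12 [01100]: (((0 AND 0) IMPLIES 1) AND 1) -> 1
  row 13 [01101]: (((0 AND 0) IMPLIES 1) AND 1) -> 1
  row 14 [01110]: (((0 AND 0) IMPLIES 1) AND 1) -> 1
  row 15 [01111]: (((0 AND 0) IMPLIES 1) AND 1) -> 1
  row 16 [10000]: (((1 AND 1) IMPLIES 0) AND 0) -> 0
  row 17 [10001]: (((1 AND 1) IMPLIES 0) AND 0) -> 0
  row 18 [10010]: (((1 AND 1) IMPLIES 0) AND 0) -> 0
  row 19 [10011]: (((1 AND 1) IMPLIES 0) AND 0) -> 0
  row 20 [10100]: (((1 AND 1) IMPLIES 0) AND 1) -> 0
  row 21 [10101]: (((1 AND 1) IMPLIES 0) AND 1) -> 0
  row 22 [10110]: (((1 AND 1) IMPLIES 0) AND 1) -> 0
  row 23 [10111]: (((1 AND 1) IMPLIES 0) AND 1) -> 0
  row 24 [11000]: (((1 AND 1) IMPLIES 1) AND 0) -> 0
  row 25 [11001]: (((1 AND 1) IMPLIES 1) AND 0) -> 0
  row 26 [11010]: (((1 AND 1) IMPLIES 1) AND 0) -> 0
  row 27 [11011]: (((1 AND 1) IMPLIES 1) AND 0) -> 0
  row 28 [11100]: (((1 AND 1) IMPLIES 1) AND 1) -> 1
  row 29 [11101]: (((1 AND 1) IMPLIES 1) AND 1) -> 1
  row 30 [11110]: (((1 AND 1) IMPLIES 1) AND 1) -> 1
  row 31 [11111]: (((1 AND 1) IMPLIES 1) AND 1) -> 1
Full result column, 4 rows per line (a,b,c fixed per line; d,e runs 00..11 left to right):
  rows 0-3 [a,b,c=000]: 0000  = hex 0
  rows 4-7 [a,b,c=001]: 1111  = hex F
  rows 8-11 [a,b,c=010]: 0000  = hex 0
  rows 12-15 [a,b,c=011]: 1111  = hex F
  rows 16-19 [a,b,c=100]: 0000  = hex 0
  rows 20-23 [a,b,c=101]: 0000  = hex 0
  rows 24-27 [a,b,c=110]: 0000  = hex 0
  rows 28-31 [a,b,c=111]: 1111  = hex F
Output column (row 0 .. row 31) = 00001111000011110000000000001111
Output column grouped in 4s = 0000 1111 0000 1111 0000 0000 0000 1111 = 0x0F0F000F
Convert to decimal digit by digit (value = value*16 + digit):
  0 -> 0
  0*16 + 15 (F) = 15
  15*16 + 0 = 240
  240*16 + 15 (F) = 3855
  3855*16 + 0 = 61680
  61680*16 + 0 = 986880
  986880*16 + 0 = 15790080
  15790080*16 + 15 (F) = 252641295
Decimal = 252641295

252641295


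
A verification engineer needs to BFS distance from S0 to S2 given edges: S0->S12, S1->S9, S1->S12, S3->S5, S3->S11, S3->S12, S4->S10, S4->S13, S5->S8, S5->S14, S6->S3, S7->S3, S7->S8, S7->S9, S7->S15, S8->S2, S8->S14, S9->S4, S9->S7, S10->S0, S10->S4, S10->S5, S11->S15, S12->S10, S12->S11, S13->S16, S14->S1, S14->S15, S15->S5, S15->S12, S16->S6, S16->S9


BFS layer-by-layer from S0:
  dist 0: {S0}
  dist 1: {S12}
  dist 2: {S10, S11}
  dist 3: {S4, S5, S15}
  dist 4: {S8, S13, S14}
  dist 5: {S1, S2, S16}
  -> S2 reached at distance 5
Shortest path length = 5

5


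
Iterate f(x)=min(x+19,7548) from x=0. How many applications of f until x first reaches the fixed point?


Step 1: x=0, cap=7548, increment=19
Step 2: x grows by 19 each step until capped at 7548; fixed point is x=7548
Step 3: iterations = ceil(7548/19) = 398

398


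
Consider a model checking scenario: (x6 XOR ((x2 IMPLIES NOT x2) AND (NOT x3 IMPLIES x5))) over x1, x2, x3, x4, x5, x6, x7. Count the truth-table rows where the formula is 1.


Formula: (x6 XOR ((x2 IMPLIES NOT x2) AND (NOT x3 IMPLIES x5))) over 7 vars (128 rows)
Evaluate each row (x1, x2, x3, x4, x5, x6, x7 as bits, MSB first):
  row 0 [0000000]: (0 XOR ((0 IMPLIES NOT 0) AND (NOT 0 IMPLIES 0))) -> 0
  row 1 [0000001]: (0 XOR ((0 IMPLIES NOT 0) AND (NOT 0 IMPLIES 0))) -> 0
  row 2 [0000010]: (1 XOR ((0 IMPLIES NOT 0) AND (NOT 0 IMPLIES 0))) -> 1
  row 3 [0000011]: (1 XOR ((0 IMPLIES NOT 0) AND (NOT 0 IMPLIES 0))) -> 1
  row 4 [0000100]: (0 XOR ((0 IMPLIES NOT 0) AND (NOT 0 IMPLIES 1))) -> 1
  (every remaining row is evaluated the same way; all 128 results are listed next)
Full result column, 8 rows per line (x1,x2,x3,x4 fixed per line; x5,x6,x7 runs 000..111 left to right):
  rows 0-7 [x1,x2,x3,x4=0000]: 00111100  (ones: 4)
  rows 8-15 [x1,x2,x3,x4=0001]: 00111100  (ones: 4)
  rows 16-23 [x1,x2,x3,x4=0010]: 11001100  (ones: 4)
  rows 24-31 [x1,x2,x3,x4=0011]: 11001100  (ones: 4)
  rows 32-39 [x1,x2,x3,x4=0100]: 00110011  (ones: 4)
  rows 40-47 [x1,x2,x3,x4=0101]: 00110011  (ones: 4)
  rows 48-55 [x1,x2,x3,x4=0110]: 00110011  (ones: 4)
  rows 56-63 [x1,x2,x3,x4=0111]: 00110011  (ones: 4)
  rows 64-71 [x1,x2,x3,x4=1000]: 00111100  (ones: 4)
  rows 72-79 [x1,x2,x3,x4=1001]: 00111100  (ones: 4)
  rows 80-87 [x1,x2,x3,x4=1010]: 11001100  (ones: 4)
  rows 88-95 [x1,x2,x3,x4=1011]: 11001100  (ones: 4)
  rows 96-103 [x1,x2,x3,x4=1100]: 00110011  (ones: 4)
  rows 104-111 [x1,x2,x3,x4=1101]: 00110011  (ones: 4)
  rows 112-119 [x1,x2,x3,x4=1110]: 00110011  (ones: 4)
  rows 120-127 [x1,x2,x3,x4=1111]: 00110011  (ones: 4)
Count of 1-rows = 4+4+4+4+4+4+4+4+4+4+4+4+4+4+4+4 = 64

64


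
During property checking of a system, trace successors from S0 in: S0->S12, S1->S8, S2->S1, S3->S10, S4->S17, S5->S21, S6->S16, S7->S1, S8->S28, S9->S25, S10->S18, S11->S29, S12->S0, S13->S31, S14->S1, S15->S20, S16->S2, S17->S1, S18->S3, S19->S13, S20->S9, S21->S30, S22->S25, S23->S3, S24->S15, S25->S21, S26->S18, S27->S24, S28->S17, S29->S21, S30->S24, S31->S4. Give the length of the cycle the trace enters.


Trace from S0 until a state repeats:
  S0 -> S12 -> S0
S0 first seen at step 0, revisited at step 2.
Cycle length = 2 - 0 = 2

2


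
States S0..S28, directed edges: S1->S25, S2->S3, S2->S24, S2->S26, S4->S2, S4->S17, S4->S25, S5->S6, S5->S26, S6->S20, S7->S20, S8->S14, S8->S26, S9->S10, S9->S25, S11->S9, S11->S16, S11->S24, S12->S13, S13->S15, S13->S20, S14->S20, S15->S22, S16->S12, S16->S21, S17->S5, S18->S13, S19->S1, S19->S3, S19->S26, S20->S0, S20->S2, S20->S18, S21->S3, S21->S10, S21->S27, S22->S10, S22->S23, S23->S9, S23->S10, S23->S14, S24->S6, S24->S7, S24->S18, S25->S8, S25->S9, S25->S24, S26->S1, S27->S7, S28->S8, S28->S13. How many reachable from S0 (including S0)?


BFS from S0:
  layer 0: {S0}
Reachable set: {S0}
Count = 1

1


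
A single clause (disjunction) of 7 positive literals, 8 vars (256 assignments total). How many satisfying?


Step 1: Total=2^8=256
Step 2: Unsat when all 7 false: 2^1=2
Step 3: Sat=256-2=254

254


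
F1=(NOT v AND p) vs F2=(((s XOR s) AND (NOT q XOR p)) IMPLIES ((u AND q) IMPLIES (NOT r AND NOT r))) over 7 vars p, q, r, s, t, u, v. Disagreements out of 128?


F1 = (NOT v AND p)
F2 = (((s XOR s) AND (NOT q XOR p)) IMPLIES ((u AND q) IMPLIES (NOT r AND NOT r)))
Evaluate both on each of 128 rows (bits = p,q,r,s,t,u,v):
  row 0 [0000000]: F1=0 F2=1 (differ) -> 1
  row 1 [0000001]: F1=0 F2=1 (differ) -> 1
  row 2 [0000010]: F1=0 F2=1 (differ) -> 1
  row 3 [0000011]: F1=0 F2=1 (differ) -> 1
  row 4 [0000100]: F1=0 F2=1 (differ) -> 1
  (every remaining row is evaluated the same way; all 128 results are listed next)
Full result column, 8 rows per line (p,q,r,s fixed per line; t,u,v runs 000..111 left to right):
  rows 0-7 [p,q,r,s=0000]: 11111111  (ones: 8)
  rows 8-15 [p,q,r,s=0001]: 11111111  (ones: 8)
  rows 16-23 [p,q,r,s=0010]: 11111111  (ones: 8)
  rows 24-31 [p,q,r,s=0011]: 11111111  (ones: 8)
  rows 32-39 [p,q,r,s=0100]: 11111111  (ones: 8)
  rows 40-47 [p,q,r,s=0101]: 11111111  (ones: 8)
  rows 48-55 [p,q,r,s=0110]: 11111111  (ones: 8)
  rows 56-63 [p,q,r,s=0111]: 11111111  (ones: 8)
  rows 64-71 [p,q,r,s=1000]: 01010101  (ones: 4)
  rows 72-79 [p,q,r,s=1001]: 01010101  (ones: 4)
  rows 80-87 [p,q,r,s=1010]: 01010101  (ones: 4)
  rows 88-95 [p,q,r,s=1011]: 01010101  (ones: 4)
  rows 96-103 [p,q,r,s=1100]: 01010101  (ones: 4)
  rows 104-111 [p,q,r,s=1101]: 01010101  (ones: 4)
  rows 112-119 [p,q,r,s=1110]: 01010101  (ones: 4)
  rows 120-127 [p,q,r,s=1111]: 01010101  (ones: 4)
Disagreements = 8+8+8+8+8+8+8+8+4+4+4+4+4+4+4+4 = 96

96


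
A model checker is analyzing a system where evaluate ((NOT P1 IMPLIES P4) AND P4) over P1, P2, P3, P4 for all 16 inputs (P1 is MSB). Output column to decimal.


Formula: ((NOT P1 IMPLIES P4) AND P4) over P1, P2, P3, P4 (16 rows)
Evaluate each row (bits = P1,P2,P3,P4, MSB first):
  row 0 [0000]: ((NOT 0 IMPLIES 0) AND 0) -> 0
  row 1 [0001]: ((NOT 0 IMPLIES 1) AND 1) -> 1
  row 2 [0010]: ((NOT 0 IMPLIES 0) AND 0) -> 0
  row 3 [0011]: ((NOT 0 IMPLIES 1) AND 1) -> 1
  row 4 [0100]: ((NOT 0 IMPLIES 0) AND 0) -> 0
  row 5 [0101]: ((NOT 0 IMPLIES 1) AND 1) -> 1
  row 6 [0110]: ((NOT 0 IMPLIES 0) AND 0) -> 0
  row 7 [0111]: ((NOT 0 IMPLIES 1) AND 1) -> 1
  row 8 [1000]: ((NOT 1 IMPLIES 0) AND 0) -> 0
  row 9 [1001]: ((NOT 1 IMPLIES 1) AND 1) -> 1
  row 10 [1010]: ((NOT 1 IMPLIES 0) AND 0) -> 0
  row 11 [1011]: ((NOT 1 IMPLIES 1) AND 1) -> 1
  row 12 [1100]: ((NOT 1 IMPLIES 0) AND 0) -> 0
  row 13 [1101]: ((NOT 1 IMPLIES 1) AND 1) -> 1
  row 14 [1110]: ((NOT 1 IMPLIES 0) AND 0) -> 0
  row 15 [1111]: ((NOT 1 IMPLIES 1) AND 1) -> 1
Full result column, 4 rows per line (P1,P2 fixed per line; P3,P4 runs 00..11 left to right):
  rows 0-3 [P1,P2=00]: 0101  = hex 5
  rows 4-7 [P1,P2=01]: 0101  = hex 5
  rows 8-11 [P1,P2=10]: 0101  = hex 5
  rows 12-15 [P1,P2=11]: 0101  = hex 5
Output column (row 0 .. row 15) = 0101010101010101
Output column grouped in 4s = 0101 0101 0101 0101 = 0x5555
Convert to decimal digit by digit (value = value*16 + digit):
  5 -> 5
  5*16 + 5 = 85
  85*16 + 5 = 1365
  1365*16 + 5 = 21845
Decimal = 21845

21845


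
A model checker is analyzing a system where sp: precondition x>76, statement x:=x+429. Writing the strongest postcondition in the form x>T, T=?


Formula: sp(P, x:=E) = exists old_x. (x = E[old_x/x]) AND P[old_x/x] (old_x is the value of x before the assignment; eliminate old_x by solving x = E[old_x/x] for old_x)
Step 1: Precondition P: x>76, i.e. old_x > 76
Step 2: Assignment gives x = old_x + 429, so old_x = x - 429
Step 3: Substitute into P: x - 429 > 76
Step 4: Simplify: x > 76+429 = 505

505


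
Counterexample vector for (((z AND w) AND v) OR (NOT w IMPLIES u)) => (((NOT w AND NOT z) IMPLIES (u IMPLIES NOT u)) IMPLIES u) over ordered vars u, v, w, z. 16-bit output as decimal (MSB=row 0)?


F1 = (((z AND w) AND v) OR (NOT w IMPLIES u))
F2 = (((NOT w AND NOT z) IMPLIES (u IMPLIES NOT u)) IMPLIES u)
Counterexample to F1=>F2 is where F1=1 and F2=0.
Evaluate each row (bits = u,v,w,z, MSB first):
  row 0 [0000]: F1=0 F2=0 -> F1&~F2 -> 0
  row 1 [0001]: F1=0 F2=0 -> F1&~F2 -> 0
  row 2 [0010]: F1=1 F2=0 -> F1&~F2 -> 1
  row 3 [0011]: F1=1 F2=0 -> F1&~F2 -> 1
  row 4 [0100]: F1=0 F2=0 -> F1&~F2 -> 0
  row 5 [0101]: F1=0 F2=0 -> F1&~F2 -> 0
  row 6 [0110]: F1=1 F2=0 -> F1&~F2 -> 1
  row 7 [0111]: F1=1 F2=0 -> F1&~F2 -> 1
  row 8 [1000]: F1=1 F2=1 -> F1&~F2 -> 0
  row 9 [1001]: F1=1 F2=1 -> F1&~F2 -> 0
  row 10 [1010]: F1=1 F2=1 -> F1&~F2 -> 0
  row 11 [1011]: F1=1 F2=1 -> F1&~F2 -> 0
  row 12 [1100]: F1=1 F2=1 -> F1&~F2 -> 0
  row 13 [1101]: F1=1 F2=1 -> F1&~F2 -> 0
  row 14 [1110]: F1=1 F2=1 -> F1&~F2 -> 0
  row 15 [1111]: F1=1 F2=1 -> F1&~F2 -> 0
Full result column, 4 rows per line (u,v fixed per line; w,z runs 00..11 left to right):
  rows 0-3 [u,v=00]: 0011  = hex 3
  rows 4-7 [u,v=01]: 0011  = hex 3
  rows 8-11 [u,v=10]: 0000  = hex 0
  rows 12-15 [u,v=11]: 0000  = hex 0
Counterexample vector (row 0 .. row 15) = 0011001100000000
Output column grouped in 4s = 0011 0011 0000 0000 = 0x3300
Convert to decimal digit by digit (value = value*16 + digit):
  3 -> 3
  3*16 + 3 = 51
  51*16 + 0 = 816
  816*16 + 0 = 13056
Decimal = 13056

13056


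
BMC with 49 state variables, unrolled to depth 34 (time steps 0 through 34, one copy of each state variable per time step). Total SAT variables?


BMC unrolls to depth k, creating one copy of each state var for steps 0..k.
Step count = 34 + 1 = 35 (steps 0 through 34)
Vars per step = 49
Total = 49 * 35 = 1715

1715


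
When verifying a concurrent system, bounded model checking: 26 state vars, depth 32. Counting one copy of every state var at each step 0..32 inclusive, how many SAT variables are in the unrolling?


BMC unrolls to depth k, creating one copy of each state var for steps 0..k.
Step count = 32 + 1 = 33 (steps 0 through 32)
Vars per step = 26
Total = 26 * 33 = 858

858
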